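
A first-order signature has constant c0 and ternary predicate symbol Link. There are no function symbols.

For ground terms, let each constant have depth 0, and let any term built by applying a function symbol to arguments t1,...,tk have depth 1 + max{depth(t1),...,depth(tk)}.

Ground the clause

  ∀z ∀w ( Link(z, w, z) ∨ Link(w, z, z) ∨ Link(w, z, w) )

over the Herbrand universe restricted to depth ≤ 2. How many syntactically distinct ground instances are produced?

Ground terms of depth ≤ 2:
  With no function symbols every ground term is a constant, so there is exactly 1 ground term at every depth bound.
  N_0 = 1
  N_1 = 1
  N_2 = 1
  Explicitly: c0.
So there is exactly 1 ground term available for substitution.
There are 2 variables to instantiate (z, w), each occurring in at least one literal, so different choices give different ground instances.
Number of ground instances = 1^2 = 1.

1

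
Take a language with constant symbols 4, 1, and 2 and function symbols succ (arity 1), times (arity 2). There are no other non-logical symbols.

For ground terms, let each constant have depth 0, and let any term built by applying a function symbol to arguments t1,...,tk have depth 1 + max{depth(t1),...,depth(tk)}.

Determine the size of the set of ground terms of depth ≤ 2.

243

Let N_k count ground terms of depth at most k. Each non-constant term of depth ≤ k is some function symbol applied to depth-≤(k−1) arguments, giving N_k = 3 + N_{k-1} + N_{k-1}^2.
N_0 = 3
N_1 = 3 + 3 + 3^2 = 15
N_2 = 3 + 15 + 15^2 = 243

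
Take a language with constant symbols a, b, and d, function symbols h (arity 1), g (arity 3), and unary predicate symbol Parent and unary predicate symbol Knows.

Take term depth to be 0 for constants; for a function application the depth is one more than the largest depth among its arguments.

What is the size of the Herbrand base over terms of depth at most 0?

6

First count ground terms of depth ≤ 0.
Write N_k for the number of ground terms of depth ≤ k. A term of depth ≤ k is either a constant or a function symbol applied to arguments of depth ≤ k−1, so N_k = 3 + N_{k-1} + N_{k-1}^3.
N_0 = 3
So |H| = 3.
Each predicate of arity r yields |H|^r ground atoms (one per choice of an r-tuple from H):
  Parent: 3;  Knows: 3
Total ground atoms: 3 + 3 = 6.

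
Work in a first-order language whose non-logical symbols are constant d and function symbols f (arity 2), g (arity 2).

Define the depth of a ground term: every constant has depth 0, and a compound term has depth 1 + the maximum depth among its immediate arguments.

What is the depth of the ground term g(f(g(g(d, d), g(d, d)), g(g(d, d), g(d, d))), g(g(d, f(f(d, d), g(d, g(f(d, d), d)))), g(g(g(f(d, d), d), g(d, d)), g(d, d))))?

depth(g(d, d)) = 1 + max(0, 0) = 1
depth(g(g(d, d), g(d, d))) = 1 + max(1, 1) = 2
depth(f(g(g(d, d), g(d, d)), g(g(d, d), g(d, d)))) = 1 + max(2, 2) = 3
depth(f(d, d)) = 1 + max(0, 0) = 1
depth(g(f(d, d), d)) = 1 + max(1, 0) = 2
depth(g(d, g(f(d, d), d))) = 1 + max(0, 2) = 3
depth(f(f(d, d), g(d, g(f(d, d), d)))) = 1 + max(1, 3) = 4
depth(g(d, f(f(d, d), g(d, g(f(d, d), d))))) = 1 + max(0, 4) = 5
depth(g(g(f(d, d), d), g(d, d))) = 1 + max(2, 1) = 3
depth(g(g(g(f(d, d), d), g(d, d)), g(d, d))) = 1 + max(3, 1) = 4
depth(g(g(d, f(f(d, d), g(d, g(f(d, d), d)))), g(g(g(f(d, d), d), g(d, d)), g(d, d)))) = 1 + max(5, 4) = 6
depth(g(f(g(g(d, d), g(d, d)), g(g(d, d), g(d, d))), g(g(d, f(f(d, d), g(d, g(f(d, d), d)))), g(g(g(f(d, d), d), g(d, d)), g(d, d))))) = 1 + max(3, 6) = 7

7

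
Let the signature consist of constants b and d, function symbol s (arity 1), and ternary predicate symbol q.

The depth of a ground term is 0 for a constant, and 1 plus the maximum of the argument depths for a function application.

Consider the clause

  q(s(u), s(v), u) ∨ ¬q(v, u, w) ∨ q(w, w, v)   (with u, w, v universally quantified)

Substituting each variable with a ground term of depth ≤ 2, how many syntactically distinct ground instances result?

216

Ground terms of depth ≤ 2:
  Count level by level. With function symbols s/1, the terms of depth ≤ k are the 2 constants together with each function applied to depth-≤(k−1) tuples, so N_k = 2 + N_{k-1}.
  N_0 = 2
  N_1 = 2 + 2 = 4
  N_2 = 2 + 4 = 6
So there are 6 ground terms available for substitution.
The body mentions every one of the 3 quantified variables; since ground terms form a free algebra, no two substitutions collapse to the same formula.
Number of ground instances = 6^3 = 216.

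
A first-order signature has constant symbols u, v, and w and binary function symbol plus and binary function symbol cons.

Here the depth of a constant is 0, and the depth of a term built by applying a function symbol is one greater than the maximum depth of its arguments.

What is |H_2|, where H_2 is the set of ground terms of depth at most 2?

885

Write N_k for the number of ground terms of depth ≤ k. A term of depth ≤ k is either a constant or a function symbol applied to arguments of depth ≤ k−1, so N_k = 3 + N_{k-1}^2 + N_{k-1}^2.
N_0 = 3
N_1 = 3 + 3^2 + 3^2 = 21
N_2 = 3 + 21^2 + 21^2 = 885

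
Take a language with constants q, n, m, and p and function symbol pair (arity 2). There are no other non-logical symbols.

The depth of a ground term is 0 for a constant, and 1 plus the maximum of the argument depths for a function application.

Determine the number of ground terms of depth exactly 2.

384

Let N_k = |{terms of depth ≤ k}|. Then N_0 = 4 and N_k = 4 + N_{k-1}^2 for k ≥ 1 (one summand per function symbol, arity giving the exponent).
N_0 = 4
N_1 = 4 + 4^2 = 20
N_2 = 4 + 20^2 = 404
Terms of depth exactly 2: N_2 − N_1 = 404 − 20 = 384.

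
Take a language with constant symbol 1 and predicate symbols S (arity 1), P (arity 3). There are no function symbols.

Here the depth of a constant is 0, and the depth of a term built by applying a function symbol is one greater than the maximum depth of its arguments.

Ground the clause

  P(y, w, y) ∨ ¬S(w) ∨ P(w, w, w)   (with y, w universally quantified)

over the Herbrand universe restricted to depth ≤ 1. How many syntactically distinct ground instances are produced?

1

Ground terms of depth ≤ 1:
  With no function symbols every ground term is a constant, so there is exactly 1 ground term at every depth bound.
  N_0 = 1
  N_1 = 1
So there is exactly 1 ground term available for substitution.
The body mentions every one of the 2 quantified variables; since ground terms form a free algebra, no two substitutions collapse to the same formula.
Number of ground instances = 1^2 = 1.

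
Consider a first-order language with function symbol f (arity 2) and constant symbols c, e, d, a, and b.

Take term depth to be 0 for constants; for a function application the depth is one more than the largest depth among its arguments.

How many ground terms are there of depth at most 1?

30

Let N_k count ground terms of depth at most k. Each non-constant term of depth ≤ k is some function symbol applied to depth-≤(k−1) arguments, giving N_k = 5 + N_{k-1}^2.
N_0 = 5
N_1 = 5 + 5^2 = 30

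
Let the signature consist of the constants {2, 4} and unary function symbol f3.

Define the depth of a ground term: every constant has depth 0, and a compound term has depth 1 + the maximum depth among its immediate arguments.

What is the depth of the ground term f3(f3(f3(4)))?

depth(f3(4)) = 1 + depth(4) = 1 + 0 = 1
depth(f3(f3(4))) = 1 + depth(f3(4)) = 1 + 1 = 2
depth(f3(f3(f3(4)))) = 1 + depth(f3(f3(4))) = 1 + 2 = 3

3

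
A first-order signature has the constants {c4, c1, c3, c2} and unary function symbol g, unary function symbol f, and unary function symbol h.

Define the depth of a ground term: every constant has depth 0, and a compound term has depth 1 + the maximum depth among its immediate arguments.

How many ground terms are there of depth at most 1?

16

If N_k denotes the number of depth-≤k ground terms, the 4 constants give N_0 = 4, and each function symbol of arity r contributes N_{k-1}^r new terms at level k: N_k = 4 + N_{k-1} + N_{k-1} + N_{k-1}.
N_0 = 4
N_1 = 4 + 4 + 4 + 4 = 16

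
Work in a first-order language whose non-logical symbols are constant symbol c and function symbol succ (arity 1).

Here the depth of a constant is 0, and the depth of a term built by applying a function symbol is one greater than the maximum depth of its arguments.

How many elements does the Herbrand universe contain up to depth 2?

3

Let N_k count ground terms of depth at most k. Each non-constant term of depth ≤ k is some function symbol applied to depth-≤(k−1) arguments, giving N_k = 1 + N_{k-1}.
N_0 = 1
N_1 = 1 + 1 = 2
N_2 = 1 + 2 = 3
Explicitly: c, succ(c), succ(succ(c)).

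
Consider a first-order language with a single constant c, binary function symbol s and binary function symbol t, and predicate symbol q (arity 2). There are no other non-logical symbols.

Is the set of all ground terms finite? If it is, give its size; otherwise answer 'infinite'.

infinite

The signature has at least one function symbol (s, arity 2) and at least one constant (c).
Iterating s gives infinitely many distinct ground terms: c, s(c, c), s(s(c, c), s(c, c)), ...
So the Herbrand universe is infinite.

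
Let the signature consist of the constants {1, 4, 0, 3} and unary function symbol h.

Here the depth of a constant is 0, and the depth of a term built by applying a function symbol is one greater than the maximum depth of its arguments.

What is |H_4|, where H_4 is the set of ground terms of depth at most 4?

Let N_k count ground terms of depth at most k. Each non-constant term of depth ≤ k is some function symbol applied to depth-≤(k−1) arguments, giving N_k = 4 + N_{k-1}.
N_0 = 4
N_1 = 4 + 4 = 8
N_2 = 4 + 8 = 12
N_3 = 4 + 12 = 16
N_4 = 4 + 16 = 20

20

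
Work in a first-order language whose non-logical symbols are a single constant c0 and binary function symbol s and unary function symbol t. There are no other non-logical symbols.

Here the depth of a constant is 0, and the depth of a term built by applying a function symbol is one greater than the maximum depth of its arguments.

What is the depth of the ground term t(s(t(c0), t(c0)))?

depth(t(c0)) = 1 + depth(c0) = 1 + 0 = 1
depth(s(t(c0), t(c0))) = 1 + max(1, 1) = 2
depth(t(s(t(c0), t(c0)))) = 1 + depth(s(t(c0), t(c0))) = 1 + 2 = 3

3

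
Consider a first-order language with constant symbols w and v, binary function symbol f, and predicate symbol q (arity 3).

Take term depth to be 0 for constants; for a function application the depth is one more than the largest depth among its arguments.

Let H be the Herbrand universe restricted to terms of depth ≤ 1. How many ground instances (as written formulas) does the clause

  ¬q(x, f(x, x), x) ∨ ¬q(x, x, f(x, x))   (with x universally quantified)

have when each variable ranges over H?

6

Ground terms of depth ≤ 1:
  Write N_k for the number of ground terms of depth ≤ k. A term of depth ≤ k is either a constant or a function symbol applied to arguments of depth ≤ k−1, so N_k = 2 + N_{k-1}^2.
  N_0 = 2
  N_1 = 2 + 2^2 = 6
  Explicitly: w, v, f(w, w), f(w, v), f(v, w), f(v, v).
So there are 6 ground terms available for substitution.
The variable x ranges independently over the available ground terms, and distinct assignments produce distinct instances.
Number of ground instances = 6.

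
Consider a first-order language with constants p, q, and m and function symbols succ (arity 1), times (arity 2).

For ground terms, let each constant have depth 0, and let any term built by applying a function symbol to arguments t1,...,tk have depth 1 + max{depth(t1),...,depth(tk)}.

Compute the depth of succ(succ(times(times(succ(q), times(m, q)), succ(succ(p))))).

depth(succ(q)) = 1 + depth(q) = 1 + 0 = 1
depth(times(m, q)) = 1 + max(0, 0) = 1
depth(times(succ(q), times(m, q))) = 1 + max(1, 1) = 2
depth(succ(p)) = 1 + depth(p) = 1 + 0 = 1
depth(succ(succ(p))) = 1 + depth(succ(p)) = 1 + 1 = 2
depth(times(times(succ(q), times(m, q)), succ(succ(p)))) = 1 + max(2, 2) = 3
depth(succ(times(times(succ(q), times(m, q)), succ(succ(p))))) = 1 + depth(times(times(succ(q), times(m, q)), succ(succ(p)))) = 1 + 3 = 4
depth(succ(succ(times(times(succ(q), times(m, q)), succ(succ(p)))))) = 1 + depth(succ(times(times(succ(q), times(m, q)), succ(succ(p))))) = 1 + 4 = 5

5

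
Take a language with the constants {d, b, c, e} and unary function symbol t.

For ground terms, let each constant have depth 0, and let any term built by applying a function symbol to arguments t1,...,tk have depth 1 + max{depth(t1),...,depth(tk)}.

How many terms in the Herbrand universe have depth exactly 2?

4

Let N_k count ground terms of depth at most k. Each non-constant term of depth ≤ k is some function symbol applied to depth-≤(k−1) arguments, giving N_k = 4 + N_{k-1}.
N_0 = 4
N_1 = 4 + 4 = 8
N_2 = 4 + 8 = 12
Terms of depth exactly 2: N_2 − N_1 = 12 − 8 = 4.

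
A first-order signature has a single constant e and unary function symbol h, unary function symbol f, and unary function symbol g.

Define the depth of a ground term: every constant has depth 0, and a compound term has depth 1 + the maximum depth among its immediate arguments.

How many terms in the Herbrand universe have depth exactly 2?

Let N_k count ground terms of depth at most k. Each non-constant term of depth ≤ k is some function symbol applied to depth-≤(k−1) arguments, giving N_k = 1 + N_{k-1} + N_{k-1} + N_{k-1}.
N_0 = 1
N_1 = 1 + 1 + 1 + 1 = 4
N_2 = 1 + 4 + 4 + 4 = 13
Terms of depth exactly 2: N_2 − N_1 = 13 − 4 = 9.

9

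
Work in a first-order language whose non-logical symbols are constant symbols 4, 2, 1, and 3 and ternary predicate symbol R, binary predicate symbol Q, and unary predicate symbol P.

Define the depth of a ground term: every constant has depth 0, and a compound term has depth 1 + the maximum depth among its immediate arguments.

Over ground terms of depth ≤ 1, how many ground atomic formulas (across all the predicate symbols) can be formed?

84

First count ground terms of depth ≤ 1.
With no function symbols every ground term is a constant, so there are exactly 4 ground terms at every depth bound.
N_0 = 4
N_1 = 4
Explicitly: 4, 2, 1, 3.
So |H| = 4.
For each predicate symbol, the number of ground atoms is |H| raised to its arity; summing:
  R: 4^3 = 64;  Q: 4^2 = 16;  P: 4
Total ground atoms: 64 + 16 + 4 = 84.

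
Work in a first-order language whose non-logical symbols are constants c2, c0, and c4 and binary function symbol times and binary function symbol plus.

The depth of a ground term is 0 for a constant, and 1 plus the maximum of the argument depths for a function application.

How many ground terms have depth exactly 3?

1565568

If N_k denotes the number of depth-≤k ground terms, the 3 constants give N_0 = 3, and each function symbol of arity r contributes N_{k-1}^r new terms at level k: N_k = 3 + N_{k-1}^2 + N_{k-1}^2.
N_0 = 3
N_1 = 3 + 3^2 + 3^2 = 21
N_2 = 3 + 21^2 + 21^2 = 885
N_3 = 3 + 885^2 + 885^2 = 1566453
Terms of depth exactly 3: N_3 − N_2 = 1566453 − 885 = 1565568.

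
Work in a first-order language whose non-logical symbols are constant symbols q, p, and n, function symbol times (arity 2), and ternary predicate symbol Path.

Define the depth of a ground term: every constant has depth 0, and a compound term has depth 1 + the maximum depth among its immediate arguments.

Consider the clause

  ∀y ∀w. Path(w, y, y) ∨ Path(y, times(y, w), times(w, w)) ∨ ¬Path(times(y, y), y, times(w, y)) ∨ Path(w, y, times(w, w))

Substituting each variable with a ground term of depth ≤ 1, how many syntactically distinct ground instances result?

Ground terms of depth ≤ 1:
  Let N_k = |{terms of depth ≤ k}|. Then N_0 = 3 and N_k = 3 + N_{k-1}^2 for k ≥ 1 (one summand per function symbol, arity giving the exponent).
  N_0 = 3
  N_1 = 3 + 3^2 = 12
  Explicitly: q, p, n, times(q, q), times(q, p), times(q, n), times(p, q), times(p, p), times(p, n), times(n, q), times(n, p), times(n, n).
So there are 12 ground terms available for substitution.
The body mentions every one of the 2 quantified variables; since ground terms form a free algebra, no two substitutions collapse to the same formula.
Number of ground instances = 12^2 = 144.

144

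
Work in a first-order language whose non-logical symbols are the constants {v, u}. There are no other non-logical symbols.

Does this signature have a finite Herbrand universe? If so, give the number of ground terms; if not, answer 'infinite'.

There are no function symbols, so every ground term is one of the 2 constants.
The Herbrand universe is {v, u}, which is finite with 2 elements.

2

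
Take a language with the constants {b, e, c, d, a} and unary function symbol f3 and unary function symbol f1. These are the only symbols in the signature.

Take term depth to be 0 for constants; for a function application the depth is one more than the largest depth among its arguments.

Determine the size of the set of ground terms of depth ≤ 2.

If N_k denotes the number of depth-≤k ground terms, the 5 constants give N_0 = 5, and each function symbol of arity r contributes N_{k-1}^r new terms at level k: N_k = 5 + N_{k-1} + N_{k-1}.
N_0 = 5
N_1 = 5 + 5 + 5 = 15
N_2 = 5 + 15 + 15 = 35

35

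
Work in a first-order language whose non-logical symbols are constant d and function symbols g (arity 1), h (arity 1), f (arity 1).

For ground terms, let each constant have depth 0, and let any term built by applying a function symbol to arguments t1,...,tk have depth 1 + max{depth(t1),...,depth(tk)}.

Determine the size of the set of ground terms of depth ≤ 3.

Let N_k count ground terms of depth at most k. Each non-constant term of depth ≤ k is some function symbol applied to depth-≤(k−1) arguments, giving N_k = 1 + N_{k-1} + N_{k-1} + N_{k-1}.
N_0 = 1
N_1 = 1 + 1 + 1 + 1 = 4
N_2 = 1 + 4 + 4 + 4 = 13
N_3 = 1 + 13 + 13 + 13 = 40

40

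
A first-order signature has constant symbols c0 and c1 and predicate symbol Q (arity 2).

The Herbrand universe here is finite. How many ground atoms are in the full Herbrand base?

4

With no function symbols, the Herbrand universe is just the 2 constants.
Ground atoms per predicate: Q: 2^2 = 4.
Herbrand base size = 4 = 4.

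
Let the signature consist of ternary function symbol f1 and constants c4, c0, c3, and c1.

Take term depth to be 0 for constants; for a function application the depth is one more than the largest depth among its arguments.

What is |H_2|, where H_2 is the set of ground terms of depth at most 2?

If N_k denotes the number of depth-≤k ground terms, the 4 constants give N_0 = 4, and each function symbol of arity r contributes N_{k-1}^r new terms at level k: N_k = 4 + N_{k-1}^3.
N_0 = 4
N_1 = 4 + 4^3 = 68
N_2 = 4 + 68^3 = 314436

314436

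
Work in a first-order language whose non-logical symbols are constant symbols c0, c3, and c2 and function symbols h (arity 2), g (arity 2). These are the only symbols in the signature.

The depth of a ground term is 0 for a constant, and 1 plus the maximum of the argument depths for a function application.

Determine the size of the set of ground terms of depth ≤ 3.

If N_k denotes the number of depth-≤k ground terms, the 3 constants give N_0 = 3, and each function symbol of arity r contributes N_{k-1}^r new terms at level k: N_k = 3 + N_{k-1}^2 + N_{k-1}^2.
N_0 = 3
N_1 = 3 + 3^2 + 3^2 = 21
N_2 = 3 + 21^2 + 21^2 = 885
N_3 = 3 + 885^2 + 885^2 = 1566453

1566453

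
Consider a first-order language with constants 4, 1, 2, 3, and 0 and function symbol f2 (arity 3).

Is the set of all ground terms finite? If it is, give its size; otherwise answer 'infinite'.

infinite

The signature has at least one function symbol (f2, arity 3) and at least one constant (4).
Iterating f2 gives infinitely many distinct ground terms: 4, f2(4, 4, 4), f2(f2(4, 4, 4), f2(4, 4, 4), f2(4, 4, 4)), ...
So the Herbrand universe is infinite.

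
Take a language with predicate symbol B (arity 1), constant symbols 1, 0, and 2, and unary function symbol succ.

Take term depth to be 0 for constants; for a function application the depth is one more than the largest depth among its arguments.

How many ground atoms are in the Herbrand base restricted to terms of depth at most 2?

9

First count ground terms of depth ≤ 2.
If N_k denotes the number of depth-≤k ground terms, the 3 constants give N_0 = 3, and each function symbol of arity r contributes N_{k-1}^r new terms at level k: N_k = 3 + N_{k-1}.
N_0 = 3
N_1 = 3 + 3 = 6
N_2 = 3 + 6 = 9
So |H| = 9.
For each predicate symbol, the number of ground atoms is |H| raised to its arity; summing:
  B: 9
Total ground atoms: 9.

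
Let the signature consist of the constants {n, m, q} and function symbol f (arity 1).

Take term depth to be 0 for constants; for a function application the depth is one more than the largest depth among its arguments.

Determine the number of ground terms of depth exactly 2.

If N_k denotes the number of depth-≤k ground terms, the 3 constants give N_0 = 3, and each function symbol of arity r contributes N_{k-1}^r new terms at level k: N_k = 3 + N_{k-1}.
N_0 = 3
N_1 = 3 + 3 = 6
N_2 = 3 + 6 = 9
Terms of depth exactly 2: N_2 − N_1 = 9 − 6 = 3.

3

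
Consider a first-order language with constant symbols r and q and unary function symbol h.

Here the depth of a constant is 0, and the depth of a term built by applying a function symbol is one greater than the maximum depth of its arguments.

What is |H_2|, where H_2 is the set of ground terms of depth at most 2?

6

Count level by level. With function symbols h/1, the terms of depth ≤ k are the 2 constants together with each function applied to depth-≤(k−1) tuples, so N_k = 2 + N_{k-1}.
N_0 = 2
N_1 = 2 + 2 = 4
N_2 = 2 + 4 = 6
Explicitly: r, q, h(r), h(q), h(h(r)), h(h(q)).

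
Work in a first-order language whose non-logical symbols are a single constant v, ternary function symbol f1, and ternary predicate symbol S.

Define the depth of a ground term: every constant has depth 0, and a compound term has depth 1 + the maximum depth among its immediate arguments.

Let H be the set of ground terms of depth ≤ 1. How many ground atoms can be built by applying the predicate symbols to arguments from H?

First count ground terms of depth ≤ 1.
Count level by level. With function symbols f1/3, the terms of depth ≤ k are the 1 constant together with each function applied to depth-≤(k−1) tuples, so N_k = 1 + N_{k-1}^3.
N_0 = 1
N_1 = 1 + 1^3 = 2
So |H| = 2.
Ground atoms are formed by filling each argument slot of a predicate with a term from H, so an r-ary predicate gives |H|^r atoms:
  S: 2^3 = 8
Total ground atoms: 8.

8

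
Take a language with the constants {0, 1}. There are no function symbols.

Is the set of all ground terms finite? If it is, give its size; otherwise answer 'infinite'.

There are no function symbols, so every ground term is one of the 2 constants.
The Herbrand universe is {0, 1}, which is finite with 2 elements.

2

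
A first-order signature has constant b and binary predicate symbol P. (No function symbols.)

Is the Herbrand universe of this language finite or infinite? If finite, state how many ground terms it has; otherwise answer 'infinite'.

There are no function symbols, so the only ground term is the single constant.
The Herbrand universe is {b}, finite with 1 element.

1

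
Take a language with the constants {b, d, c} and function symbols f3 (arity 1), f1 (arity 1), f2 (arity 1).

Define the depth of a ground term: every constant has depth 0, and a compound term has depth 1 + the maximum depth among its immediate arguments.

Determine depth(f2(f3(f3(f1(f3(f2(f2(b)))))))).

7

depth(f2(b)) = 1 + depth(b) = 1 + 0 = 1
depth(f2(f2(b))) = 1 + depth(f2(b)) = 1 + 1 = 2
depth(f3(f2(f2(b)))) = 1 + depth(f2(f2(b))) = 1 + 2 = 3
depth(f1(f3(f2(f2(b))))) = 1 + depth(f3(f2(f2(b)))) = 1 + 3 = 4
depth(f3(f1(f3(f2(f2(b)))))) = 1 + depth(f1(f3(f2(f2(b))))) = 1 + 4 = 5
depth(f3(f3(f1(f3(f2(f2(b))))))) = 1 + depth(f3(f1(f3(f2(f2(b)))))) = 1 + 5 = 6
depth(f2(f3(f3(f1(f3(f2(f2(b)))))))) = 1 + depth(f3(f3(f1(f3(f2(f2(b))))))) = 1 + 6 = 7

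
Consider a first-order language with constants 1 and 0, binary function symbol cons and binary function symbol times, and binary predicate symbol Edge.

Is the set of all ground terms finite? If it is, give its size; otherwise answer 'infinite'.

infinite

The signature has at least one function symbol (cons, arity 2) and at least one constant (1).
Iterating cons gives infinitely many distinct ground terms: 1, cons(1, 1), cons(cons(1, 1), cons(1, 1)), ...
So the Herbrand universe is infinite.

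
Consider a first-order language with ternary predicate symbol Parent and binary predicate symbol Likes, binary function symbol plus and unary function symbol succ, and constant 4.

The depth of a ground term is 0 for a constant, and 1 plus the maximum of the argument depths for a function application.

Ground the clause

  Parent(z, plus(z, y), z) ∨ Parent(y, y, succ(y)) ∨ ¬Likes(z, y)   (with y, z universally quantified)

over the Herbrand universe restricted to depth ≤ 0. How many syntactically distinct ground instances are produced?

Ground terms of depth ≤ 0:
  Let N_k = |{terms of depth ≤ k}|. Then N_0 = 1 and N_k = 1 + N_{k-1}^2 + N_{k-1} for k ≥ 1 (one summand per function symbol, arity giving the exponent).
  N_0 = 1
  Explicitly: 4.
So there is exactly 1 ground term available for substitution.
The body mentions every one of the 2 quantified variables; since ground terms form a free algebra, no two substitutions collapse to the same formula.
Number of ground instances = 1^2 = 1.

1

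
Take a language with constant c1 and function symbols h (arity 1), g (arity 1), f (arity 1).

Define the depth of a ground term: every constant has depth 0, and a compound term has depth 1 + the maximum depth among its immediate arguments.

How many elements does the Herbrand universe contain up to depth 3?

40

Let N_k count ground terms of depth at most k. Each non-constant term of depth ≤ k is some function symbol applied to depth-≤(k−1) arguments, giving N_k = 1 + N_{k-1} + N_{k-1} + N_{k-1}.
N_0 = 1
N_1 = 1 + 1 + 1 + 1 = 4
N_2 = 1 + 4 + 4 + 4 = 13
N_3 = 1 + 13 + 13 + 13 = 40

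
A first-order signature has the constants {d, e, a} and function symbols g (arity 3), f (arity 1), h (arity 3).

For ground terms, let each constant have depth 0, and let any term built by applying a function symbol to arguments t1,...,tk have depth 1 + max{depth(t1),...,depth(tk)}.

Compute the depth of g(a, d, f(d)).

depth(f(d)) = 1 + depth(d) = 1 + 0 = 1
depth(g(a, d, f(d))) = 1 + max(0, 0, 1) = 2

2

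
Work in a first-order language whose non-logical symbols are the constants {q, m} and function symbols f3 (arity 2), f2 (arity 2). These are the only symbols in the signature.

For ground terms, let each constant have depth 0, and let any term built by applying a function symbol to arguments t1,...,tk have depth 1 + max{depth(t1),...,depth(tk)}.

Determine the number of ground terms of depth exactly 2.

192

Let N_k = |{terms of depth ≤ k}|. Then N_0 = 2 and N_k = 2 + N_{k-1}^2 + N_{k-1}^2 for k ≥ 1 (one summand per function symbol, arity giving the exponent).
N_0 = 2
N_1 = 2 + 2^2 + 2^2 = 10
N_2 = 2 + 10^2 + 10^2 = 202
Terms of depth exactly 2: N_2 − N_1 = 202 − 10 = 192.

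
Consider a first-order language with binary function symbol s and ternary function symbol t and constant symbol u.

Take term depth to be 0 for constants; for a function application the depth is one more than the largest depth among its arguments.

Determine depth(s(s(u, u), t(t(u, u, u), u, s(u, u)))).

depth(s(u, u)) = 1 + max(0, 0) = 1
depth(t(u, u, u)) = 1 + max(0, 0, 0) = 1
depth(t(t(u, u, u), u, s(u, u))) = 1 + max(1, 0, 1) = 2
depth(s(s(u, u), t(t(u, u, u), u, s(u, u)))) = 1 + max(1, 2) = 3

3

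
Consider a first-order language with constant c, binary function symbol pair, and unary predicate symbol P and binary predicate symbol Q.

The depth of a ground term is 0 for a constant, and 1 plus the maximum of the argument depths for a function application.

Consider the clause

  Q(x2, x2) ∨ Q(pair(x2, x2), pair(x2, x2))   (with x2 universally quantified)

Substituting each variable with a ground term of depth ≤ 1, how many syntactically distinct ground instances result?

Ground terms of depth ≤ 1:
  Write N_k for the number of ground terms of depth ≤ k. A term of depth ≤ k is either a constant or a function symbol applied to arguments of depth ≤ k−1, so N_k = 1 + N_{k-1}^2.
  N_0 = 1
  N_1 = 1 + 1^2 = 2
So there are 2 ground terms available for substitution.
The body mentions the single quantified variable x2; since ground terms form a free algebra, no two substitutions collapse to the same formula.
Number of ground instances = 2.

2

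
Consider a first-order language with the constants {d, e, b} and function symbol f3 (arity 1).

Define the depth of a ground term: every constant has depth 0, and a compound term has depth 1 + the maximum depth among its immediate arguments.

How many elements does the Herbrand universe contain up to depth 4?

15

Let N_k = |{terms of depth ≤ k}|. Then N_0 = 3 and N_k = 3 + N_{k-1} for k ≥ 1 (one summand per function symbol, arity giving the exponent).
N_0 = 3
N_1 = 3 + 3 = 6
N_2 = 3 + 6 = 9
N_3 = 3 + 9 = 12
N_4 = 3 + 12 = 15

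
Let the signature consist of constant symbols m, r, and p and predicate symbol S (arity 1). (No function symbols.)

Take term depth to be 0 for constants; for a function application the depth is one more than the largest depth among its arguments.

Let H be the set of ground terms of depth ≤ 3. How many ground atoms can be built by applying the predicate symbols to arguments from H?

3

First count ground terms of depth ≤ 3.
With no function symbols every ground term is a constant, so there are exactly 3 ground terms at every depth bound.
N_0 = 3
N_1 = 3
N_2 = 3
N_3 = 3
Explicitly: m, r, p.
So |H| = 3.
Each predicate of arity r yields |H|^r ground atoms (one per choice of an r-tuple from H):
  S: 3
Total ground atoms: 3.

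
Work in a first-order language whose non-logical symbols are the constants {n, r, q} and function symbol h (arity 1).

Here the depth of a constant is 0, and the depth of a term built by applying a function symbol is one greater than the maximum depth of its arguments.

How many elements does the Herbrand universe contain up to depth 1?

6

Count level by level. With function symbols h/1, the terms of depth ≤ k are the 3 constants together with each function applied to depth-≤(k−1) tuples, so N_k = 3 + N_{k-1}.
N_0 = 3
N_1 = 3 + 3 = 6
Explicitly: n, r, q, h(n), h(r), h(q).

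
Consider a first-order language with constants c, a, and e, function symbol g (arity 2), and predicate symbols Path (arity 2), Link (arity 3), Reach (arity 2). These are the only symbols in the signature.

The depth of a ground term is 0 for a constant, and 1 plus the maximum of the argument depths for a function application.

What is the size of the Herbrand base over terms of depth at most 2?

3219741

First count ground terms of depth ≤ 2.
Let N_k count ground terms of depth at most k. Each non-constant term of depth ≤ k is some function symbol applied to depth-≤(k−1) arguments, giving N_k = 3 + N_{k-1}^2.
N_0 = 3
N_1 = 3 + 3^2 = 12
N_2 = 3 + 12^2 = 147
So |H| = 147.
For each predicate symbol, the number of ground atoms is |H| raised to its arity; summing:
  Path: 147^2 = 21609;  Link: 147^3 = 3176523;  Reach: 147^2 = 21609
Total ground atoms: 21609 + 3176523 + 21609 = 3219741.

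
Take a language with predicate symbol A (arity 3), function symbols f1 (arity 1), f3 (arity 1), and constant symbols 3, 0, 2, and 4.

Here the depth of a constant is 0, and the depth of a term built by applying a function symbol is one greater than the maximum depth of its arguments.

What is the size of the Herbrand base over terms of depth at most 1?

First count ground terms of depth ≤ 1.
If N_k denotes the number of depth-≤k ground terms, the 4 constants give N_0 = 4, and each function symbol of arity r contributes N_{k-1}^r new terms at level k: N_k = 4 + N_{k-1} + N_{k-1}.
N_0 = 4
N_1 = 4 + 4 + 4 = 12
Explicitly: 3, 0, 2, 4, f1(3), f1(0), f1(2), f1(4), f3(3), f3(0), f3(2), f3(4).
So |H| = 12.
A ground atom is a predicate applied to a tuple of terms from H, so the count is the sum over predicates of |H|^arity:
  A: 12^3 = 1728
Total ground atoms: 1728.

1728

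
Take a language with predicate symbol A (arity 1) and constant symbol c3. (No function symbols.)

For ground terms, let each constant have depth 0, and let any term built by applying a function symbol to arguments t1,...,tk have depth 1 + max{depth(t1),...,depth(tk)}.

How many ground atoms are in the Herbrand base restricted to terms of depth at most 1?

1

First count ground terms of depth ≤ 1.
With no function symbols every ground term is a constant, so there is exactly 1 ground term at every depth bound.
N_0 = 1
N_1 = 1
Explicitly: c3.
So |H| = 1.
For each predicate symbol, the number of ground atoms is |H| raised to its arity; summing:
  A: 1
Total ground atoms: 1.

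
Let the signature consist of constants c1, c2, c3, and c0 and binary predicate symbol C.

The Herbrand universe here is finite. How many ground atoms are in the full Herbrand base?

With no function symbols, the Herbrand universe is just the 4 constants.
Ground atoms per predicate: C: 4^2 = 16.
Herbrand base size = 16 = 16.

16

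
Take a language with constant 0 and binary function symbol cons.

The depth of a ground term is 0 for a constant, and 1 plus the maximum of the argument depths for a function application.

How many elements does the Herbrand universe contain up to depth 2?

5

Write N_k for the number of ground terms of depth ≤ k. A term of depth ≤ k is either a constant or a function symbol applied to arguments of depth ≤ k−1, so N_k = 1 + N_{k-1}^2.
N_0 = 1
N_1 = 1 + 1^2 = 2
N_2 = 1 + 2^2 = 5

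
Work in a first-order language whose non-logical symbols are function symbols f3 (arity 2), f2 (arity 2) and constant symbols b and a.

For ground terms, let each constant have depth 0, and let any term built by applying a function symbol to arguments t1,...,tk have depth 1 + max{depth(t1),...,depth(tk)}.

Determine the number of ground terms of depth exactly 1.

Count level by level. With function symbols f3/2, f2/2, the terms of depth ≤ k are the 2 constants together with each function applied to depth-≤(k−1) tuples, so N_k = 2 + N_{k-1}^2 + N_{k-1}^2.
N_0 = 2
N_1 = 2 + 2^2 + 2^2 = 10
Terms of depth exactly 1: N_1 − N_0 = 10 − 2 = 8.

8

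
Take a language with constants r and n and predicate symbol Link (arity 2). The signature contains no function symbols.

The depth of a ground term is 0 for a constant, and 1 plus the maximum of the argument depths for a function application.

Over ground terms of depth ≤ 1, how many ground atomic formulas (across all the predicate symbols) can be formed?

4

First count ground terms of depth ≤ 1.
With no function symbols every ground term is a constant, so there are exactly 2 ground terms at every depth bound.
N_0 = 2
N_1 = 2
So |H| = 2.
Ground atoms are formed by filling each argument slot of a predicate with a term from H, so an r-ary predicate gives |H|^r atoms:
  Link: 2^2 = 4
Total ground atoms: 4.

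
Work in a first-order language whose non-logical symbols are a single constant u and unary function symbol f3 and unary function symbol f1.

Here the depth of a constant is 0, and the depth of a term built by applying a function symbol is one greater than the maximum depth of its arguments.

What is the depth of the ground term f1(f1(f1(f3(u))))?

depth(f3(u)) = 1 + depth(u) = 1 + 0 = 1
depth(f1(f3(u))) = 1 + depth(f3(u)) = 1 + 1 = 2
depth(f1(f1(f3(u)))) = 1 + depth(f1(f3(u))) = 1 + 2 = 3
depth(f1(f1(f1(f3(u))))) = 1 + depth(f1(f1(f3(u)))) = 1 + 3 = 4

4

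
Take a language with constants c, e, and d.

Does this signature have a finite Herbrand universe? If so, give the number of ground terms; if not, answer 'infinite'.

3

There are no function symbols, so every ground term is one of the 3 constants.
The Herbrand universe is {c, e, d}, which is finite with 3 elements.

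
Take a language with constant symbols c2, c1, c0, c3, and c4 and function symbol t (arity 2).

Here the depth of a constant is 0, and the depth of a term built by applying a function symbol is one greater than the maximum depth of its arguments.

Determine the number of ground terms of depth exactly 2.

Let N_k = |{terms of depth ≤ k}|. Then N_0 = 5 and N_k = 5 + N_{k-1}^2 for k ≥ 1 (one summand per function symbol, arity giving the exponent).
N_0 = 5
N_1 = 5 + 5^2 = 30
N_2 = 5 + 30^2 = 905
Terms of depth exactly 2: N_2 − N_1 = 905 − 30 = 875.

875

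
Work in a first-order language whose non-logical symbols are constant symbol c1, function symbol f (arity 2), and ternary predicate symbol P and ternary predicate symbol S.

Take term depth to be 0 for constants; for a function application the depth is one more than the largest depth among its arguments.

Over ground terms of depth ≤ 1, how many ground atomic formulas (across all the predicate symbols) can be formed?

16

First count ground terms of depth ≤ 1.
Write N_k for the number of ground terms of depth ≤ k. A term of depth ≤ k is either a constant or a function symbol applied to arguments of depth ≤ k−1, so N_k = 1 + N_{k-1}^2.
N_0 = 1
N_1 = 1 + 1^2 = 2
Explicitly: c1, f(c1, c1).
So |H| = 2.
A ground atom is a predicate applied to a tuple of terms from H, so the count is the sum over predicates of |H|^arity:
  P: 2^3 = 8;  S: 2^3 = 8
Total ground atoms: 8 + 8 = 16.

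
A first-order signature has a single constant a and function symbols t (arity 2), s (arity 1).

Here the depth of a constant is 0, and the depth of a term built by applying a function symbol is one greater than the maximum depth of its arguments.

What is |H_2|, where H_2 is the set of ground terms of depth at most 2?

13

If N_k denotes the number of depth-≤k ground terms, the 1 constant gives N_0 = 1, and each function symbol of arity r contributes N_{k-1}^r new terms at level k: N_k = 1 + N_{k-1}^2 + N_{k-1}.
N_0 = 1
N_1 = 1 + 1^2 + 1 = 3
N_2 = 1 + 3^2 + 3 = 13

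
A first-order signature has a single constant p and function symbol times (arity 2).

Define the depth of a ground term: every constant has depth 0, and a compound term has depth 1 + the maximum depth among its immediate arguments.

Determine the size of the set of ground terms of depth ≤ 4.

Let N_k = |{terms of depth ≤ k}|. Then N_0 = 1 and N_k = 1 + N_{k-1}^2 for k ≥ 1 (one summand per function symbol, arity giving the exponent).
N_0 = 1
N_1 = 1 + 1^2 = 2
N_2 = 1 + 2^2 = 5
N_3 = 1 + 5^2 = 26
N_4 = 1 + 26^2 = 677

677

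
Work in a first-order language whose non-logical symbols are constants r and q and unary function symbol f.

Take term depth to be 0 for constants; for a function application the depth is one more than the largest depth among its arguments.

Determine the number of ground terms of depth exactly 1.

Let N_k = |{terms of depth ≤ k}|. Then N_0 = 2 and N_k = 2 + N_{k-1} for k ≥ 1 (one summand per function symbol, arity giving the exponent).
N_0 = 2
N_1 = 2 + 2 = 4
Terms of depth exactly 1: N_1 − N_0 = 4 − 2 = 2.

2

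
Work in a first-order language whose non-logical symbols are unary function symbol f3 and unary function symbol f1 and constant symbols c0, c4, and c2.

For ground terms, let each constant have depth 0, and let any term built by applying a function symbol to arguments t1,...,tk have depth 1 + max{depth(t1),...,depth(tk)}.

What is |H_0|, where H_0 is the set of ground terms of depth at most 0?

Let N_k = |{terms of depth ≤ k}|. Then N_0 = 3 and N_k = 3 + N_{k-1} + N_{k-1} for k ≥ 1 (one summand per function symbol, arity giving the exponent).
N_0 = 3
Explicitly: c0, c4, c2.

3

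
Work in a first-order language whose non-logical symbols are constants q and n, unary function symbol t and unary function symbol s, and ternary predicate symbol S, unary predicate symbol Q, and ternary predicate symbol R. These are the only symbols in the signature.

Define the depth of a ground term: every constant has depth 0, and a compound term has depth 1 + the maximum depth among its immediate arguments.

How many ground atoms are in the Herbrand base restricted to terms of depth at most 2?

First count ground terms of depth ≤ 2.
If N_k denotes the number of depth-≤k ground terms, the 2 constants give N_0 = 2, and each function symbol of arity r contributes N_{k-1}^r new terms at level k: N_k = 2 + N_{k-1} + N_{k-1}.
N_0 = 2
N_1 = 2 + 2 + 2 = 6
N_2 = 2 + 6 + 6 = 14
So |H| = 14.
A ground atom is a predicate applied to a tuple of terms from H, so the count is the sum over predicates of |H|^arity:
  S: 14^3 = 2744;  Q: 14;  R: 14^3 = 2744
Total ground atoms: 2744 + 14 + 2744 = 5502.

5502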